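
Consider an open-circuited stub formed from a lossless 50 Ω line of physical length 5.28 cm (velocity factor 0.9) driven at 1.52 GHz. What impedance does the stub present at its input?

Z_in ≈ +j15.3 Ω

λ = v/f = 0.9·c / 1.52 GHz = 0.178 m
βl = 2π·l/λ = 2π × 0.297 = 107°
tan(βl) = -3.27
For an open-circuited stub, Z_in = −jZ_0·cot(βl) = −jZ_0/tan(βl)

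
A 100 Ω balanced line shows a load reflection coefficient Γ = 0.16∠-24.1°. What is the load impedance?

Z_L ≈ 133 − j17.8 Ω

Z_L = Z_0·(1 + Γ)/(1 − Γ) = 100·(1.15 − j0.0653)/(0.854 + j0.0653)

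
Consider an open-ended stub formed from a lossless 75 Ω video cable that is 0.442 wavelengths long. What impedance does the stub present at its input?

βl = 2π × 0.442 = 159°
tan(βl) = -0.381
For an open-ended stub, Z_in = −jZ_0·cot(βl) = −jZ_0/tan(βl)

Z_in ≈ +j197 Ω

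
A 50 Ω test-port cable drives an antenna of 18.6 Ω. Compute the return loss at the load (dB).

Γ = (18.6 − 50)/(18.6 + 50) = -0.458
RL = −20·log₁₀|Γ| = −20·log₁₀(0.458)

RL ≈ 6.79 dB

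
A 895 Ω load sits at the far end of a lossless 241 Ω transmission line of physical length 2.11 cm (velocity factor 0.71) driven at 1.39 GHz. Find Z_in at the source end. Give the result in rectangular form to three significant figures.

Z_in ≈ 106 − j181 Ω

λ = v/f = 0.71·c / 1.39 GHz = 0.153 m
βl = 2π·l/λ = 2π × 0.138 = 49.6°
tan(βl) = tan(49.6°) = 1.17
Z_in = Z_0·(Z_L + jZ_0·tanβl)/(Z_0 + jZ_L·tanβl)
     = 241·(895 + j283)/(241 + j1050)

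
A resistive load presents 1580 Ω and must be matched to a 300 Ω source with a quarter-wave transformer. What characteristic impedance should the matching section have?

Z_qwt ≈ 688 Ω

Z_qwt = √(Z_0·R_L) = √(300 × 1580) = √474000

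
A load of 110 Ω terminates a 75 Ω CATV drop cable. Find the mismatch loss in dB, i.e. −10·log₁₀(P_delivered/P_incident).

mismatch loss ≈ 0.158 dB

Γ = (110 − 75)/(110 + 75) = 0.189
|Γ|² = 0.0358, so P_del/P_inc = 1 − |Γ|² = 0.964
ML = −10·log₁₀(1 − |Γ|²)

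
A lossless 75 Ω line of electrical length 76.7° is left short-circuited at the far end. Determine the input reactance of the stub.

X_in ≈ 317 Ω (inductive)

tan(βl) = 4.23
For a short-circuited stub, Z_in = jZ_0·tan(βl)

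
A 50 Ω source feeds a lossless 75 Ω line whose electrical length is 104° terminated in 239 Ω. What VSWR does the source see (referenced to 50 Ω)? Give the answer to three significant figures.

tan(βl) = -4.01
Z_in = Z_0·(Z_L + jZ_0·tanβl)/(Z_0 + jZ_L·tanβl) = 24.8 + j16.8 Ω
Γ_s = (Z_in − Z_s)/(Z_in + Z_s) = (-25.2 + j16.8)/(74.8 + j16.8), |Γ_s| = 0.394
VSWR = (1 + |Γ_s|)/(1 − |Γ_s|)

VSWR ≈ 2.3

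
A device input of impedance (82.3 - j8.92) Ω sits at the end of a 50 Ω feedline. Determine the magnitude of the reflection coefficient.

|Γ| ≈ 0.253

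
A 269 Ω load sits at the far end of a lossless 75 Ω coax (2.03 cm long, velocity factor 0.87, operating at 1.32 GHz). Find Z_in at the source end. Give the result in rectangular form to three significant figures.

Z_in ≈ 50.9 − j80.8 Ω

λ = v/f = 0.87·c / 1.32 GHz = 0.198 m
βl = 2π·l/λ = 2π × 0.103 = 37°
tan(βl) = tan(37°) = 0.752
Z_in = Z_0·(Z_L + jZ_0·tanβl)/(Z_0 + jZ_L·tanβl)
     = 75·(269 + j56.4)/(75 + j202)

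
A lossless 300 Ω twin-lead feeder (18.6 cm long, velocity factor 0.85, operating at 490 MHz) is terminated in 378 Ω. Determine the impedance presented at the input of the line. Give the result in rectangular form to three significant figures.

Z_in ≈ 278 + j63.3 Ω

λ = v/f = 0.85·c / 490 MHz = 0.52 m
βl = 2π·l/λ = 2π × 0.357 = 129°
tan(βl) = tan(129°) = -1.25
Z_in = Z_0·(Z_L + jZ_0·tanβl)/(Z_0 + jZ_L·tanβl)
     = 300·(378 − j375)/(300 − j472)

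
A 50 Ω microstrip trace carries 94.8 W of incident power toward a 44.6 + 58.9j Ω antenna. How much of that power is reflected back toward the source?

P_reflected ≈ 26.7 W

|Γ| = |(-5.4 + j58.9)/(94.6 + j58.9)| = 0.531
|Γ|² = 0.282
P_refl = |Γ|²·P_inc = 26.7 W, P_del = (1 − |Γ|²)·P_inc = 68.1 W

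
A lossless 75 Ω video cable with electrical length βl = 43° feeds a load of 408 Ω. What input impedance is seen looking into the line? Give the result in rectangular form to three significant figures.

tan(βl) = tan(43°) = 0.933
Z_in = Z_0·(Z_L + jZ_0·tanβl)/(Z_0 + jZ_L·tanβl)
     = 75·(408 + j69.9)/(75 + j380)

Z_in ≈ 28.5 − j74.8 Ω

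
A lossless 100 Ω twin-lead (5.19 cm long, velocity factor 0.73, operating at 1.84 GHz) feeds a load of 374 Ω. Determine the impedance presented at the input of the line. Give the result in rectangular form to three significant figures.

Z_in ≈ 125 + j157 Ω

λ = v/f = 0.73·c / 1.84 GHz = 0.119 m
βl = 2π·l/λ = 2π × 0.436 = 157°
tan(βl) = tan(157°) = -0.425
Z_in = Z_0·(Z_L + jZ_0·tanβl)/(Z_0 + jZ_L·tanβl)
     = 100·(374 − j42.5)/(100 − j159)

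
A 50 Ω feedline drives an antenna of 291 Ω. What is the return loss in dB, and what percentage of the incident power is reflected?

Γ = (291 − 50)/(291 + 50) = 0.707
RL = −20·log₁₀(0.707) = 3.01 dB
P_refl/P_inc = |Γ|² = 0.499

RL ≈ 3.01 dB; 49.9% of incident power reflected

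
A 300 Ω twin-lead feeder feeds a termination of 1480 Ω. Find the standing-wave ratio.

For a purely resistive load, VSWR = R_L/Z_0 or Z_0/R_L (whichever > 1) = 1480/300

VSWR ≈ 4.93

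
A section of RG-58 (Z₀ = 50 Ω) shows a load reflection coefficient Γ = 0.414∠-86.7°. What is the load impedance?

Z_L ≈ 36.9 − j36.8 Ω

Z_L = Z_0·(1 + Γ)/(1 − Γ) = 50·(1.02 − j0.413)/(0.976 + j0.413)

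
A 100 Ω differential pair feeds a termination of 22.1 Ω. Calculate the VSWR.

VSWR ≈ 4.52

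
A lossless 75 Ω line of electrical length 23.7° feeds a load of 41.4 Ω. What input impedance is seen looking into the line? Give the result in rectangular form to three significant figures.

tan(βl) = tan(23.7°) = 0.439
Z_in = Z_0·(Z_L + jZ_0·tanβl)/(Z_0 + jZ_L·tanβl)
     = 75·(41.4 + j32.9)/(75 + j18.2)

Z_in ≈ 46.6 + j21.6 Ω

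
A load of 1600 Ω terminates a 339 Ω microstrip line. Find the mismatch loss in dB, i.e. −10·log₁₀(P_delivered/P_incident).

mismatch loss ≈ 2.39 dB

Γ = (1600 − 339)/(1600 + 339) = 0.65
|Γ|² = 0.423, so P_del/P_inc = 1 − |Γ|² = 0.577
ML = −10·log₁₀(1 − |Γ|²)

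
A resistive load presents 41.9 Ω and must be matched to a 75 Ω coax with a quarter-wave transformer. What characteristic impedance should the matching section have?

Z_qwt ≈ 56.1 Ω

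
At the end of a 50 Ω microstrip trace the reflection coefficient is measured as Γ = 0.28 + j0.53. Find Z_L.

Z_L ≈ 40.1 + j66.3 Ω

Z_L = Z_0·(1 + Γ)/(1 − Γ) = 50·(1.28 + j0.53)/(0.72 − j0.53)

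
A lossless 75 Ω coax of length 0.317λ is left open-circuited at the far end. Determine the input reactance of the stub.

X_in ≈ 33.6 Ω (inductive)

βl = 2π × 0.317 = 114°
tan(βl) = -2.23
For an open-circuited stub, Z_in = −jZ_0·cot(βl) = −jZ_0/tan(βl)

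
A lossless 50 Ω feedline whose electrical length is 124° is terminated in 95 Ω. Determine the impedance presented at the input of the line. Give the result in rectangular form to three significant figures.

tan(βl) = tan(124°) = -1.48
Z_in = Z_0·(Z_L + jZ_0·tanβl)/(Z_0 + jZ_L·tanβl)
     = 50·(95 − j74.1)/(50 − j141)

Z_in ≈ 34 + j21.7 Ω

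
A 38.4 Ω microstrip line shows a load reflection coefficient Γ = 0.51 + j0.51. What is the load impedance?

Z_L ≈ 36.8 + j78.3 Ω

Z_L = Z_0·(1 + Γ)/(1 − Γ) = 38.4·(1.51 + j0.51)/(0.49 − j0.51)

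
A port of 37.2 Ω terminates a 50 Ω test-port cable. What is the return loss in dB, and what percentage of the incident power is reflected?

RL ≈ 16.7 dB; 2.15% of incident power reflected

Γ = (37.2 − 50)/(37.2 + 50) = -0.147
RL = −20·log₁₀(0.147) = 16.7 dB
P_refl/P_inc = |Γ|² = 0.0215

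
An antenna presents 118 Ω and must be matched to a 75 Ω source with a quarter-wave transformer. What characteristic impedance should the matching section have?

Z_qwt = √(Z_0·R_L) = √(75 × 118) = √8850

Z_qwt ≈ 94.1 Ω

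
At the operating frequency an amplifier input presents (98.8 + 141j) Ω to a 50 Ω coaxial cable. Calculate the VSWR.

VSWR ≈ 6.35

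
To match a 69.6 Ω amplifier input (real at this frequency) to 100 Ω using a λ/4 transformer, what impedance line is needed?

Z_qwt = √(Z_0·R_L) = √(100 × 69.6) = √6960

Z_qwt ≈ 83.4 Ω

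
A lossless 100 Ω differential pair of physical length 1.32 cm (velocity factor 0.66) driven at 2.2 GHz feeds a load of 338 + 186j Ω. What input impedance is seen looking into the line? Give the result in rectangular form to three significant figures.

λ = v/f = 0.66·c / 2.2 GHz = 0.09 m
βl = 2π·l/λ = 2π × 0.147 = 52.8°
tan(βl) = tan(52.8°) = 1.32
Z_in = Z_0·(Z_L + jZ_0·tanβl)/(Z_0 + jZ_L·tanβl)
     = 100·(338 + j318)/(-145 + j445)

Z_in ≈ 42.2 − j89.6 Ω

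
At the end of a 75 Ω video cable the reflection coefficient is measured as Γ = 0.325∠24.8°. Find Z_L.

Z_L = Z_0·(1 + Γ)/(1 − Γ) = 75·(1.3 + j0.136)/(0.705 − j0.136)

Z_L ≈ 130 + j39.7 Ω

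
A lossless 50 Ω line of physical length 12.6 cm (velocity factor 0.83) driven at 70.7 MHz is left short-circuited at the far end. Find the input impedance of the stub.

λ = v/f = 0.83·c / 70.7 MHz = 3.52 m
βl = 2π·l/λ = 2π × 0.0358 = 12.9°
tan(βl) = 0.229
For a short-circuited stub, Z_in = jZ_0·tan(βl)

Z_in ≈ +j11.4 Ω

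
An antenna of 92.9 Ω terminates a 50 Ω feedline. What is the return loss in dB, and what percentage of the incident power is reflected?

RL ≈ 10.5 dB; 9.01% of incident power reflected

Γ = (92.9 − 50)/(92.9 + 50) = 0.3
RL = −20·log₁₀(0.3) = 10.5 dB
P_refl/P_inc = |Γ|² = 0.0901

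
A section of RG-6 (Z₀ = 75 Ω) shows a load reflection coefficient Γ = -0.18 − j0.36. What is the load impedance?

Z_L ≈ 41.3 − j35.5 Ω

Z_L = Z_0·(1 + Γ)/(1 − Γ) = 75·(0.82 − j0.36)/(1.18 + j0.36)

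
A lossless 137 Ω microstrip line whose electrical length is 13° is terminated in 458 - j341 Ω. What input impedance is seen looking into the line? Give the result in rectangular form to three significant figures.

tan(βl) = tan(13°) = 0.231
Z_in = Z_0·(Z_L + jZ_0·tanβl)/(Z_0 + jZ_L·tanβl)
     = 137·(458 − j309)/(216 + j106)

Z_in ≈ 157 − j273 Ω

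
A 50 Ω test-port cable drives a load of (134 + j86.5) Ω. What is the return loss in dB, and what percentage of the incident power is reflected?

Γ = (84 + j86.5)/(184 + j86.5), |Γ| = 0.593
RL = −20·log₁₀(0.593) = 4.54 dB
P_refl/P_inc = |Γ|² = 0.352

RL ≈ 4.54 dB; 35.2% of incident power reflected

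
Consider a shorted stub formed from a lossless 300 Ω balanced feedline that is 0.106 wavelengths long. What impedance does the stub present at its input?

βl = 2π × 0.106 = 38.2°
tan(βl) = 0.786
For a shorted stub, Z_in = jZ_0·tan(βl)

Z_in ≈ +j236 Ω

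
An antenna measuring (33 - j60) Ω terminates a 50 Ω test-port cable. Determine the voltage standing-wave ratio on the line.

VSWR ≈ 4.11

Γ = (Z_L − Z_0)/(Z_L + Z_0) = (-17 − j60)/(83 − j60)
|Γ| = 62.4/102 = 0.609
VSWR = (1 + |Γ|)/(1 − |Γ|) = 1.61/0.391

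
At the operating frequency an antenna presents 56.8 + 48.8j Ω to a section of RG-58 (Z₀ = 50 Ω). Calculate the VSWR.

Γ = (Z_L − Z_0)/(Z_L + Z_0) = (6.8 + j48.8)/(106.8 + j48.8)
|Γ| = 49.3/117 = 0.42
VSWR = (1 + |Γ|)/(1 − |Γ|) = 1.42/0.58

VSWR ≈ 2.45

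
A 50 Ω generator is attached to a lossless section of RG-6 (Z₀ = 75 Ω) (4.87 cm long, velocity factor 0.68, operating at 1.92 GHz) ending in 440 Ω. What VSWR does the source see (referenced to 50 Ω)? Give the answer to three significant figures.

VSWR ≈ 8.48

λ = v/f = 0.68·c / 1.92 GHz = 0.106 m
βl = 2π·l/λ = 2π × 0.458 = 165°
tan(βl) = -0.268
Z_in = Z_0·(Z_L + jZ_0·tanβl)/(Z_0 + jZ_L·tanβl) = 136 + j194 Ω
Γ_s = (Z_in − Z_s)/(Z_in + Z_s) = (85.9 + j194)/(186 + j194), |Γ_s| = 0.789
VSWR = (1 + |Γ_s|)/(1 − |Γ_s|)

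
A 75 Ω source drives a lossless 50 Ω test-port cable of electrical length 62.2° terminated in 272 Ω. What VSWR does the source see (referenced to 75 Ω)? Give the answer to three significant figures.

VSWR ≈ 7.19

tan(βl) = 1.9
Z_in = Z_0·(Z_L + jZ_0·tanβl)/(Z_0 + jZ_L·tanβl) = 11.6 − j25.2 Ω
Γ_s = (Z_in − Z_s)/(Z_in + Z_s) = (-63.4 − j25.2)/(86.6 − j25.2), |Γ_s| = 0.756
VSWR = (1 + |Γ_s|)/(1 − |Γ_s|)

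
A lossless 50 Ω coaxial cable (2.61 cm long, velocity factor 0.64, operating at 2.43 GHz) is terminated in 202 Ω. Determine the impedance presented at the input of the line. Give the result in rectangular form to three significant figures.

λ = v/f = 0.64·c / 2.43 GHz = 0.079 m
βl = 2π·l/λ = 2π × 0.33 = 119°
tan(βl) = tan(119°) = -1.81
Z_in = Z_0·(Z_L + jZ_0·tanβl)/(Z_0 + jZ_L·tanβl)
     = 50·(202 − j90.5)/(50 − j366)

Z_in ≈ 15.9 + j25.5 Ω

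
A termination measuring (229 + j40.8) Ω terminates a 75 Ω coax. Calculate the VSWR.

Γ = (Z_L − Z_0)/(Z_L + Z_0) = (154 + j40.8)/(304 + j40.8)
|Γ| = 159/307 = 0.519
VSWR = (1 + |Γ|)/(1 − |Γ|) = 1.52/0.481

VSWR ≈ 3.16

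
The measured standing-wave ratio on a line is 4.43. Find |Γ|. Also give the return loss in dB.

|Γ| ≈ 0.632; return loss ≈ 3.99 dB

|Γ| = (S − 1)/(S + 1) = (4.43 − 1)/(4.43 + 1) = 3.43/5.43
RL = −20·log₁₀|Γ| = −20·log₁₀(0.632)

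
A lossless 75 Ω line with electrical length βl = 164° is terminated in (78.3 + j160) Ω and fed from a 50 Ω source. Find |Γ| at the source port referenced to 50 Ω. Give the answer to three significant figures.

tan(βl) = -0.287
Z_in = Z_0·(Z_L + jZ_0·tanβl)/(Z_0 + jZ_L·tanβl) = 31.5 + j91.8 Ω
Γ_s = (Z_in − Z_s)/(Z_in + Z_s) = (-18.5 + j91.8)/(81.5 + j91.8), |Γ_s| = 0.763

|Γ| ≈ 0.763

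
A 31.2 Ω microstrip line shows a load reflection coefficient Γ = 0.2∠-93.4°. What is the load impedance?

Z_L = Z_0·(1 + Γ)/(1 − Γ) = 31.2·(0.988 − j0.2)/(1.01 + j0.2)

Z_L ≈ 28.2 − j11.7 Ω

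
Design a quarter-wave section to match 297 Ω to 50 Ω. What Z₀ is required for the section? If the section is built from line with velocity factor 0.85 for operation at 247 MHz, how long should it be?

Z_qwt ≈ 122 Ω; length ≈ 25.8 cm

Z_qwt = √(Z_0·R_L) = √(50 × 297) = √14850
λ = 0.85·c/f = 1.03 m, so l = λ/4 = 0.258 m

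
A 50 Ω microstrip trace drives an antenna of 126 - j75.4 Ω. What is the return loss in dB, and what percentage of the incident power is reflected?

Γ = (76 − j75.4)/(176 − j75.4), |Γ| = 0.559
RL = −20·log₁₀(0.559) = 5.05 dB
P_refl/P_inc = |Γ|² = 0.313

RL ≈ 5.05 dB; 31.3% of incident power reflected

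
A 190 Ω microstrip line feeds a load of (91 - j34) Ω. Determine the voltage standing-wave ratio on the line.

VSWR ≈ 2.17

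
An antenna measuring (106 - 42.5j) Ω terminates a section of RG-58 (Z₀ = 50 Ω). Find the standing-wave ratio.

Γ = (Z_L − Z_0)/(Z_L + Z_0) = (56 − j42.5)/(156 − j42.5)
|Γ| = 70.3/162 = 0.435
VSWR = (1 + |Γ|)/(1 − |Γ|) = 1.43/0.565

VSWR ≈ 2.54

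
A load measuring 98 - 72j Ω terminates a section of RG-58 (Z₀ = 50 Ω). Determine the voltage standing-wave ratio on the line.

VSWR ≈ 3.22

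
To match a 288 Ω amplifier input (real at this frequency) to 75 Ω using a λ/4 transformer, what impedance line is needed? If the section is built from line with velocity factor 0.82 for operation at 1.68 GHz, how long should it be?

Z_qwt = √(Z_0·R_L) = √(75 × 288) = √21600
λ = 0.82·c/f = 0.146 m, so l = λ/4 = 0.0366 m

Z_qwt ≈ 147 Ω; length ≈ 3.66 cm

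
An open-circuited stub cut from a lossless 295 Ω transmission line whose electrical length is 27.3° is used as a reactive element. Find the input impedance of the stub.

tan(βl) = 0.516
For an open-circuited stub, Z_in = −jZ_0·cot(βl) = −jZ_0/tan(βl)

Z_in ≈ −j572 Ω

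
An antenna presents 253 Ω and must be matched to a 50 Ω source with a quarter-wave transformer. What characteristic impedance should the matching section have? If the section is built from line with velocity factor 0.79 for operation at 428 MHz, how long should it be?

Z_qwt ≈ 112 Ω; length ≈ 13.8 cm

Z_qwt = √(Z_0·R_L) = √(50 × 253) = √12650
λ = 0.79·c/f = 0.554 m, so l = λ/4 = 0.138 m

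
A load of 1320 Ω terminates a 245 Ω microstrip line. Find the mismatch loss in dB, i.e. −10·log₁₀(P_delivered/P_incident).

Γ = (1320 − 245)/(1320 + 245) = 0.687
|Γ|² = 0.472, so P_del/P_inc = 1 − |Γ|² = 0.528
ML = −10·log₁₀(1 − |Γ|²)

mismatch loss ≈ 2.77 dB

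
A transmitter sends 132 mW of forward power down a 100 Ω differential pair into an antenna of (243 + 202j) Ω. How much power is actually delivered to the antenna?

P_delivered ≈ 81 mW

|Γ| = |(143 + j202)/(343 + j202)| = 0.622
|Γ|² = 0.387
P_refl = |Γ|²·P_inc = 51 mW, P_del = (1 − |Γ|²)·P_inc = 81 mW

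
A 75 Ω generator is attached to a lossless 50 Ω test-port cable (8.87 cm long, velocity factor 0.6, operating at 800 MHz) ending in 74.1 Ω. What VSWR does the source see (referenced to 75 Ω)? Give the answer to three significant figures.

λ = v/f = 0.6·c / 800 MHz = 0.225 m
βl = 2π·l/λ = 2π × 0.394 = 142°
tan(βl) = -0.784
Z_in = Z_0·(Z_L + jZ_0·tanβl)/(Z_0 + jZ_L·tanβl) = 50.9 + j20 Ω
Γ_s = (Z_in − Z_s)/(Z_in + Z_s) = (-24.1 + j20)/(126 + j20), |Γ_s| = 0.245
VSWR = (1 + |Γ_s|)/(1 − |Γ_s|)

VSWR ≈ 1.65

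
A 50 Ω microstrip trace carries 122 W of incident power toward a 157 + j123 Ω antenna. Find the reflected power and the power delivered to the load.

P_reflected ≈ 55.9 W; P_delivered ≈ 66.1 W

|Γ| = |(107 + j123)/(207 + j123)| = 0.677
|Γ|² = 0.458
P_refl = |Γ|²·P_inc = 55.9 W, P_del = (1 − |Γ|²)·P_inc = 66.1 W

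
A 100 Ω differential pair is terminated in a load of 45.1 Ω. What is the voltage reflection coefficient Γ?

Γ = -0.378

Γ = (Z_L − Z_0)/(Z_L + Z_0) = (45.1 − 100)/(45.1 + 100) = -54.9/145.1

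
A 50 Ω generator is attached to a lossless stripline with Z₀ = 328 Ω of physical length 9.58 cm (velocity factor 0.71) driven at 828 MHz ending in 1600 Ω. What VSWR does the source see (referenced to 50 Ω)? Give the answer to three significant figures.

VSWR ≈ 16.5

λ = v/f = 0.71·c / 828 MHz = 0.257 m
βl = 2π·l/λ = 2π × 0.372 = 134°
tan(βl) = -1.03
Z_in = Z_0·(Z_L + jZ_0·tanβl)/(Z_0 + jZ_L·tanβl) = 125 + j293 Ω
Γ_s = (Z_in − Z_s)/(Z_in + Z_s) = (75.3 + j293)/(175 + j293), |Γ_s| = 0.886
VSWR = (1 + |Γ_s|)/(1 − |Γ_s|)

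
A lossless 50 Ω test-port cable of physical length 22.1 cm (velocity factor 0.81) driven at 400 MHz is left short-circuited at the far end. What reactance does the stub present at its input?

λ = v/f = 0.81·c / 400 MHz = 0.608 m
βl = 2π·l/λ = 2π × 0.364 = 131°
tan(βl) = -1.15
For a short-circuited stub, Z_in = jZ_0·tan(βl)

X_in ≈ -57.6 Ω (capacitive)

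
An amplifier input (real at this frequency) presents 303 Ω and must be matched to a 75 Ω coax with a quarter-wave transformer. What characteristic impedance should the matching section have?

Z_qwt ≈ 151 Ω

Z_qwt = √(Z_0·R_L) = √(75 × 303) = √22720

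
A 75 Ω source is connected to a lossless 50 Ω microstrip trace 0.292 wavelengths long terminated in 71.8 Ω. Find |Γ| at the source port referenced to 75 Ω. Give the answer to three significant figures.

βl = 2π × 0.292 = 105°
tan(βl) = -3.7
Z_in = Z_0·(Z_L + jZ_0·tanβl)/(Z_0 + jZ_L·tanβl) = 36.1 + j6.72 Ω
Γ_s = (Z_in − Z_s)/(Z_in + Z_s) = (-38.9 + j6.72)/(111 + j6.72), |Γ_s| = 0.355

|Γ| ≈ 0.355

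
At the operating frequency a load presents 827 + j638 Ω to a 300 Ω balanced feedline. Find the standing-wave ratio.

VSWR ≈ 4.54

Γ = (Z_L − Z_0)/(Z_L + Z_0) = (527 + j638)/(1127 + j638)
|Γ| = 828/1300 = 0.639
VSWR = (1 + |Γ|)/(1 − |Γ|) = 1.64/0.361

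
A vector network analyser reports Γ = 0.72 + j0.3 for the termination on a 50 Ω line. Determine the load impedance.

Z_L ≈ 116 + j178 Ω

Z_L = Z_0·(1 + Γ)/(1 − Γ) = 50·(1.72 + j0.3)/(0.28 − j0.3)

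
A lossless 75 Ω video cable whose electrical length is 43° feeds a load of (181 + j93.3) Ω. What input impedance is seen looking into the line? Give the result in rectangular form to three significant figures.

tan(βl) = tan(43°) = 0.933
Z_in = Z_0·(Z_L + jZ_0·tanβl)/(Z_0 + jZ_L·tanβl)
     = 75·(181 + j163)/(-12 + j169)

Z_in ≈ 66.5 − j85.2 Ω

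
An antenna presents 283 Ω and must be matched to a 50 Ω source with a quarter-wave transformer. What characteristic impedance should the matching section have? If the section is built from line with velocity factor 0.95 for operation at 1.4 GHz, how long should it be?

Z_qwt = √(Z_0·R_L) = √(50 × 283) = √14150
λ = 0.95·c/f = 0.204 m, so l = λ/4 = 0.0509 m

Z_qwt ≈ 119 Ω; length ≈ 5.09 cm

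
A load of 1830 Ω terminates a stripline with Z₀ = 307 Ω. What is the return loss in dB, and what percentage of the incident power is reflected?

Γ = (1830 − 307)/(1830 + 307) = 0.713
RL = −20·log₁₀(0.713) = 2.94 dB
P_refl/P_inc = |Γ|² = 0.508

RL ≈ 2.94 dB; 50.8% of incident power reflected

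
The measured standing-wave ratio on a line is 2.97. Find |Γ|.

|Γ| = (S − 1)/(S + 1) = (2.97 − 1)/(2.97 + 1) = 1.97/3.97

|Γ| ≈ 0.496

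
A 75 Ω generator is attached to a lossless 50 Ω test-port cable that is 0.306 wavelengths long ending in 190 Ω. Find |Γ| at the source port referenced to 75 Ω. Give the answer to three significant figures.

βl = 2π × 0.306 = 110°
tan(βl) = -2.72
Z_in = Z_0·(Z_L + jZ_0·tanβl)/(Z_0 + jZ_L·tanβl) = 14.8 + j16.9 Ω
Γ_s = (Z_in − Z_s)/(Z_in + Z_s) = (-60.2 + j16.9)/(89.8 + j16.9), |Γ_s| = 0.684

|Γ| ≈ 0.684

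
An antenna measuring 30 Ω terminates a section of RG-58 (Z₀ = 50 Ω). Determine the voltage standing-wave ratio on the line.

VSWR ≈ 1.67

Γ = (30 − 50)/(30 + 50) = -0.25
VSWR = (1 + 0.25)/(1 − 0.25)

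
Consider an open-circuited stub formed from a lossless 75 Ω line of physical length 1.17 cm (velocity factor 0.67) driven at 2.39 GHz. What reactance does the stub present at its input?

X_in ≈ -62.7 Ω (capacitive)

λ = v/f = 0.67·c / 2.39 GHz = 0.0841 m
βl = 2π·l/λ = 2π × 0.139 = 50.1°
tan(βl) = 1.2
For an open-circuited stub, Z_in = −jZ_0·cot(βl) = −jZ_0/tan(βl)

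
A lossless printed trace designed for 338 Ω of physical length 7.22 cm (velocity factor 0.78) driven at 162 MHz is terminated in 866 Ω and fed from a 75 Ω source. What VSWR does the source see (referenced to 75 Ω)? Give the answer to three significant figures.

λ = v/f = 0.78·c / 162 MHz = 1.44 m
βl = 2π·l/λ = 2π × 0.05 = 18°
tan(βl) = 0.325
Z_in = Z_0·(Z_L + jZ_0·tanβl)/(Z_0 + jZ_L·tanβl) = 566 − j361 Ω
Γ_s = (Z_in − Z_s)/(Z_in + Z_s) = (491 − j361)/(641 − j361), |Γ_s| = 0.828
VSWR = (1 + |Γ_s|)/(1 − |Γ_s|)

VSWR ≈ 10.7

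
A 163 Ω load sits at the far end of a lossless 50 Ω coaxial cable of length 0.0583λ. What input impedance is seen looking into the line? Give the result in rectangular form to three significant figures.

Z_in ≈ 72.9 − j72 Ω

βl = 2π × 0.0583 = 21°
tan(βl) = tan(21°) = 0.384
Z_in = Z_0·(Z_L + jZ_0·tanβl)/(Z_0 + jZ_L·tanβl)
     = 50·(163 + j19.2)/(50 + j62.5)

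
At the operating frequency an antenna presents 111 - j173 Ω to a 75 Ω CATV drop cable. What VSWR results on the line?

Γ = (Z_L − Z_0)/(Z_L + Z_0) = (36 − j173)/(186 − j173)
|Γ| = 177/254 = 0.696
VSWR = (1 + |Γ|)/(1 − |Γ|) = 1.7/0.304

VSWR ≈ 5.57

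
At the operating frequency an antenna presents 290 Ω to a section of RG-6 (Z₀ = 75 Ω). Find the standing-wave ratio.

VSWR ≈ 3.87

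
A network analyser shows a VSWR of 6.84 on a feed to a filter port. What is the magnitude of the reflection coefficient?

|Γ| ≈ 0.745

|Γ| = (S − 1)/(S + 1) = (6.84 − 1)/(6.84 + 1) = 5.84/7.84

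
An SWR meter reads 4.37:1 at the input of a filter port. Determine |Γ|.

|Γ| = (S − 1)/(S + 1) = (4.37 − 1)/(4.37 + 1) = 3.37/5.37

|Γ| ≈ 0.628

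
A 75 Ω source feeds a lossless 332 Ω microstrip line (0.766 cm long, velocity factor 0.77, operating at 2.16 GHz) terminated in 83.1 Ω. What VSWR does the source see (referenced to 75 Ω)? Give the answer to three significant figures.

VSWR ≈ 4.78

λ = v/f = 0.77·c / 2.16 GHz = 0.107 m
βl = 2π·l/λ = 2π × 0.0716 = 25.8°
tan(βl) = 0.483
Z_in = Z_0·(Z_L + jZ_0·tanβl)/(Z_0 + jZ_L·tanβl) = 101 + j148 Ω
Γ_s = (Z_in − Z_s)/(Z_in + Z_s) = (26 + j148)/(176 + j148), |Γ_s| = 0.654
VSWR = (1 + |Γ_s|)/(1 − |Γ_s|)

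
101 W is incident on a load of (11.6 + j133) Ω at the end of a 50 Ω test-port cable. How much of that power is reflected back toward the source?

|Γ| = |(-38.4 + j133)/(61.6 + j133)| = 0.944
|Γ|² = 0.892
P_refl = |Γ|²·P_inc = 90.1 W, P_del = (1 − |Γ|²)·P_inc = 10.9 W

P_reflected ≈ 90.1 W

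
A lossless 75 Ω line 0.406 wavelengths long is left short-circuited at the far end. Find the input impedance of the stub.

βl = 2π × 0.406 = 146°
tan(βl) = -0.67
For a short-circuited stub, Z_in = jZ_0·tan(βl)

Z_in ≈ −j50.3 Ω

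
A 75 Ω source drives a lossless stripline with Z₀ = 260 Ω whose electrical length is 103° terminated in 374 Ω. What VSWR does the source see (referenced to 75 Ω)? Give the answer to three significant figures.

tan(βl) = -4.33
Z_in = Z_0·(Z_L + jZ_0·tanβl)/(Z_0 + jZ_L·tanβl) = 186 + j30.2 Ω
Γ_s = (Z_in − Z_s)/(Z_in + Z_s) = (111 + j30.2)/(261 + j30.2), |Γ_s| = 0.437
VSWR = (1 + |Γ_s|)/(1 − |Γ_s|)

VSWR ≈ 2.55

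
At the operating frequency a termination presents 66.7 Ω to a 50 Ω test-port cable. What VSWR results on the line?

VSWR ≈ 1.33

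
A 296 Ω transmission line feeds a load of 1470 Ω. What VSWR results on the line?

For a purely resistive load, VSWR = R_L/Z_0 or Z_0/R_L (whichever > 1) = 1470/296

VSWR ≈ 4.97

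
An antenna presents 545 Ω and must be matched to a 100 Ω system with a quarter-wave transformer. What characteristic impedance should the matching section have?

Z_qwt ≈ 233 Ω

Z_qwt = √(Z_0·R_L) = √(100 × 545) = √54500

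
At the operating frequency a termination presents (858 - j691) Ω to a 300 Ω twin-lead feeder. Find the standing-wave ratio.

Γ = (Z_L − Z_0)/(Z_L + Z_0) = (558 − j691)/(1158 − j691)
|Γ| = 888/1350 = 0.659
VSWR = (1 + |Γ|)/(1 − |Γ|) = 1.66/0.341

VSWR ≈ 4.86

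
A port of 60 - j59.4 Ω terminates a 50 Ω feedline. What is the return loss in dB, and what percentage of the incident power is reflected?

Γ = (10 − j59.4)/(110 − j59.4), |Γ| = 0.482
RL = −20·log₁₀(0.482) = 6.34 dB
P_refl/P_inc = |Γ|² = 0.232

RL ≈ 6.34 dB; 23.2% of incident power reflected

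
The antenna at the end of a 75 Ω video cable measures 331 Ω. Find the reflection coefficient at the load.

Γ = (Z_L − Z_0)/(Z_L + Z_0) = (331 − 75)/(331 + 75) = 256/406

Γ = 0.631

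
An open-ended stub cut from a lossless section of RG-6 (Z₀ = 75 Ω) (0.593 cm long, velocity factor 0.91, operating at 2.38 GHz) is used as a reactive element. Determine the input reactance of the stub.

X_in ≈ -223 Ω (capacitive)

λ = v/f = 0.91·c / 2.38 GHz = 0.115 m
βl = 2π·l/λ = 2π × 0.0517 = 18.6°
tan(βl) = 0.337
For an open-ended stub, Z_in = −jZ_0·cot(βl) = −jZ_0/tan(βl)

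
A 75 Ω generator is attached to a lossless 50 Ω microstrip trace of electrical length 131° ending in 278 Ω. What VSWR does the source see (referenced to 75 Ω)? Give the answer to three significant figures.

VSWR ≈ 6.37

tan(βl) = -1.15
Z_in = Z_0·(Z_L + jZ_0·tanβl)/(Z_0 + jZ_L·tanβl) = 15.4 + j41.1 Ω
Γ_s = (Z_in − Z_s)/(Z_in + Z_s) = (-59.6 + j41.1)/(90.4 + j41.1), |Γ_s| = 0.729
VSWR = (1 + |Γ_s|)/(1 − |Γ_s|)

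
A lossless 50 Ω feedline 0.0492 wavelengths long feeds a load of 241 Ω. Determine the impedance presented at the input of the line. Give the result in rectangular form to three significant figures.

βl = 2π × 0.0492 = 17.7°
tan(βl) = tan(17.7°) = 0.319
Z_in = Z_0·(Z_L + jZ_0·tanβl)/(Z_0 + jZ_L·tanβl)
     = 50·(241 + j16)/(50 + j77)

Z_in ≈ 78.8 − j105 Ω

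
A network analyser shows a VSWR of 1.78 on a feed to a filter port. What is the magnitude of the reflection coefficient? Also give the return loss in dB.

|Γ| ≈ 0.281; return loss ≈ 11 dB

|Γ| = (S − 1)/(S + 1) = (1.78 − 1)/(1.78 + 1) = 0.78/2.78
RL = −20·log₁₀|Γ| = −20·log₁₀(0.281)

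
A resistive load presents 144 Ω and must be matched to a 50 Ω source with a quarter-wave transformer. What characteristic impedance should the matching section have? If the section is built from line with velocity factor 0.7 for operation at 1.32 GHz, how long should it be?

Z_qwt ≈ 84.9 Ω; length ≈ 3.98 cm

Z_qwt = √(Z_0·R_L) = √(50 × 144) = √7200
λ = 0.7·c/f = 0.159 m, so l = λ/4 = 0.0398 m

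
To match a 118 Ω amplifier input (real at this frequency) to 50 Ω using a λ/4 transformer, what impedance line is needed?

Z_qwt = √(Z_0·R_L) = √(50 × 118) = √5900

Z_qwt ≈ 76.8 Ω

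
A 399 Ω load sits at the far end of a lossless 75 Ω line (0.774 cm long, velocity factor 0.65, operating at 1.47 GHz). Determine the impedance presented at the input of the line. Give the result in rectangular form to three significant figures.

λ = v/f = 0.65·c / 1.47 GHz = 0.133 m
βl = 2π·l/λ = 2π × 0.0583 = 21°
tan(βl) = tan(21°) = 0.384
Z_in = Z_0·(Z_L + jZ_0·tanβl)/(Z_0 + jZ_L·tanβl)
     = 75·(399 + j28.8)/(75 + j153)

Z_in ≈ 88.5 − j152 Ω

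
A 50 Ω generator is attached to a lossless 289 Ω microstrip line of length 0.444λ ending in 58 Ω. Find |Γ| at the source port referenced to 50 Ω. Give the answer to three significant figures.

βl = 2π × 0.444 = 160°
tan(βl) = -0.367
Z_in = Z_0·(Z_L + jZ_0·tanβl)/(Z_0 + jZ_L·tanβl) = 65.5 − j101 Ω
Γ_s = (Z_in − Z_s)/(Z_in + Z_s) = (15.5 − j101)/(115 − j101), |Γ_s| = 0.667

|Γ| ≈ 0.667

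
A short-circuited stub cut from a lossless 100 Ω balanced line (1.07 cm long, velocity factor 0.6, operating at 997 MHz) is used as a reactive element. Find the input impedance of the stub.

λ = v/f = 0.6·c / 997 MHz = 0.181 m
βl = 2π·l/λ = 2π × 0.0593 = 21.3°
tan(βl) = 0.391
For a short-circuited stub, Z_in = jZ_0·tan(βl)

Z_in ≈ +j39.1 Ω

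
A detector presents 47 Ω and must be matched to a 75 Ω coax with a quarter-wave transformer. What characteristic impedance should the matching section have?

Z_qwt = √(Z_0·R_L) = √(75 × 47) = √3525

Z_qwt ≈ 59.4 Ω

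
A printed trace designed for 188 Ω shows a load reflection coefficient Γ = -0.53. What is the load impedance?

Z_L = Z_0·(1 + Γ)/(1 − Γ) = 188·(0.47)/(1.53)

Z_L ≈ 57.8 Ω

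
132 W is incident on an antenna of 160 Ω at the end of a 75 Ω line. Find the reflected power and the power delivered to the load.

P_reflected ≈ 17.3 W; P_delivered ≈ 115 W

Γ = (160 − 75)/(160 + 75) = 0.362
|Γ|² = 0.131
P_refl = |Γ|²·P_inc = 17.3 W, P_del = (1 − |Γ|²)·P_inc = 115 W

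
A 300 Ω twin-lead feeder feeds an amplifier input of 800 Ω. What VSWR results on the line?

Γ = (800 − 300)/(800 + 300) = 0.455
VSWR = (1 + 0.455)/(1 − 0.455)

VSWR ≈ 2.67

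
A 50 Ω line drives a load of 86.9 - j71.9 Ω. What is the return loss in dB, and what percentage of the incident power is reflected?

RL ≈ 5.64 dB; 27.3% of incident power reflected

Γ = (36.9 − j71.9)/(136.9 − j71.9), |Γ| = 0.523
RL = −20·log₁₀(0.523) = 5.64 dB
P_refl/P_inc = |Γ|² = 0.273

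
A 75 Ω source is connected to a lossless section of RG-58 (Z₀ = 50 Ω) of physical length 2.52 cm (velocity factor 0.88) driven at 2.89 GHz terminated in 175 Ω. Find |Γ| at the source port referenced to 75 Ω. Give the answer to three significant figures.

|Γ| ≈ 0.676

λ = v/f = 0.88·c / 2.89 GHz = 0.0913 m
βl = 2π·l/λ = 2π × 0.276 = 99.3°
tan(βl) = -6.1
Z_in = Z_0·(Z_L + jZ_0·tanβl)/(Z_0 + jZ_L·tanβl) = 14.6 + j7.51 Ω
Γ_s = (Z_in − Z_s)/(Z_in + Z_s) = (-60.4 + j7.51)/(89.6 + j7.51), |Γ_s| = 0.676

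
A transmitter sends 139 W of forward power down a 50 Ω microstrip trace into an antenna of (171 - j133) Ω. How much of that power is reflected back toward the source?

|Γ| = |(121 − j133)/(221 − j133)| = 0.697
|Γ|² = 0.486
P_refl = |Γ|²·P_inc = 67.5 W, P_del = (1 − |Γ|²)·P_inc = 71.5 W

P_reflected ≈ 67.5 W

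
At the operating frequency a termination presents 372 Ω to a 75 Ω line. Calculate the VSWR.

VSWR ≈ 4.96

Γ = (372 − 75)/(372 + 75) = 0.664
VSWR = (1 + 0.664)/(1 − 0.664)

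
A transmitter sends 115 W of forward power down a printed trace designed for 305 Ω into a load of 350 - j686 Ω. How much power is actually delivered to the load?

P_delivered ≈ 54.6 W

|Γ| = |(45 − j686)/(655 − j686)| = 0.725
|Γ|² = 0.525
P_refl = |Γ|²·P_inc = 60.4 W, P_del = (1 − |Γ|²)·P_inc = 54.6 W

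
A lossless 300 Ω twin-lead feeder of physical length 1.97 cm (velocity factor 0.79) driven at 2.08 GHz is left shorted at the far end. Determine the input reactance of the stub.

X_in ≈ 570 Ω (inductive)

λ = v/f = 0.79·c / 2.08 GHz = 0.114 m
βl = 2π·l/λ = 2π × 0.173 = 62.2°
tan(βl) = 1.9
For a shorted stub, Z_in = jZ_0·tan(βl)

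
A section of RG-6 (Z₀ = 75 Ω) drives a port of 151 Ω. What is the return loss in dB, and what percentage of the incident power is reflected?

RL ≈ 9.47 dB; 11.3% of incident power reflected

Γ = (151 − 75)/(151 + 75) = 0.336
RL = −20·log₁₀(0.336) = 9.47 dB
P_refl/P_inc = |Γ|² = 0.113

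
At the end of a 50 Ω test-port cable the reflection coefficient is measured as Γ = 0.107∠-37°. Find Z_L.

Z_L = Z_0·(1 + Γ)/(1 − Γ) = 50·(1.09 − j0.0644)/(0.915 + j0.0644)

Z_L ≈ 58.8 − j7.66 Ω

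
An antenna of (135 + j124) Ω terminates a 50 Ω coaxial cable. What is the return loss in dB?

Γ = (85 + j124)/(185 + j124), |Γ| = 0.675
RL = −20·log₁₀|Γ| = −20·log₁₀(0.675)

RL ≈ 3.41 dB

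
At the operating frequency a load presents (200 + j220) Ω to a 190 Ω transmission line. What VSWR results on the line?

VSWR ≈ 2.94

Γ = (Z_L − Z_0)/(Z_L + Z_0) = (10 + j220)/(390 + j220)
|Γ| = 220/448 = 0.492
VSWR = (1 + |Γ|)/(1 − |Γ|) = 1.49/0.508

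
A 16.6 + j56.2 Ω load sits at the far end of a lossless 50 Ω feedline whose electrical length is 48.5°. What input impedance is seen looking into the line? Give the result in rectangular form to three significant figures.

Z_in ≈ 177 − j172 Ω

tan(βl) = tan(48.5°) = 1.13
Z_in = Z_0·(Z_L + jZ_0·tanβl)/(Z_0 + jZ_L·tanβl)
     = 50·(16.6 + j113)/(-13.5 + j18.8)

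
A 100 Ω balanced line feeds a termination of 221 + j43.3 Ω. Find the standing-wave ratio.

Γ = (Z_L − Z_0)/(Z_L + Z_0) = (121 + j43.3)/(321 + j43.3)
|Γ| = 129/324 = 0.397
VSWR = (1 + |Γ|)/(1 − |Γ|) = 1.4/0.603

VSWR ≈ 2.32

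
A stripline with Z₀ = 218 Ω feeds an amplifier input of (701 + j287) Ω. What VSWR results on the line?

Γ = (Z_L − Z_0)/(Z_L + Z_0) = (483 + j287)/(919 + j287)
|Γ| = 562/963 = 0.584
VSWR = (1 + |Γ|)/(1 − |Γ|) = 1.58/0.416

VSWR ≈ 3.8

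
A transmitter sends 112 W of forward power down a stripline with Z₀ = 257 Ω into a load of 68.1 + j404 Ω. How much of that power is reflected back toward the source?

P_reflected ≈ 82.8 W

|Γ| = |(-188.9 + j404)/(325.1 + j404)| = 0.86
|Γ|² = 0.74
P_refl = |Γ|²·P_inc = 82.8 W, P_del = (1 − |Γ|²)·P_inc = 29.2 W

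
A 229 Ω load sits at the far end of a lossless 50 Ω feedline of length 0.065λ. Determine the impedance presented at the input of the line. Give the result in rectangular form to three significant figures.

βl = 2π × 0.065 = 23.4°
tan(βl) = tan(23.4°) = 0.433
Z_in = Z_0·(Z_L + jZ_0·tanβl)/(Z_0 + jZ_L·tanβl)
     = 50·(229 + j21.6)/(50 + j99.1)

Z_in ≈ 55.2 − j87.7 Ω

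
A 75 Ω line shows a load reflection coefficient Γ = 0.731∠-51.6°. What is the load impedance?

Z_L ≈ 55.8 − j137 Ω

Z_L = Z_0·(1 + Γ)/(1 − Γ) = 75·(1.45 − j0.573)/(0.546 + j0.573)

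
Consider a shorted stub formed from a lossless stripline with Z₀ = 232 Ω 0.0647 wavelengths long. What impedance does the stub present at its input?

βl = 2π × 0.0647 = 23.3°
tan(βl) = 0.431
For a shorted stub, Z_in = jZ_0·tan(βl)

Z_in ≈ +j99.9 Ω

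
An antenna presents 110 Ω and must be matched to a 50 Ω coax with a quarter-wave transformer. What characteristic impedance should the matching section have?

Z_qwt = √(Z_0·R_L) = √(50 × 110) = √5500

Z_qwt ≈ 74.2 Ω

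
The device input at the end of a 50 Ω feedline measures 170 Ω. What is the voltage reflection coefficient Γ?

Γ = (Z_L − Z_0)/(Z_L + Z_0) = (170 − 50)/(170 + 50) = 120/220

Γ = 0.545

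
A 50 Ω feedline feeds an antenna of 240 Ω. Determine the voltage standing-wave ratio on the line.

VSWR ≈ 4.8

Γ = (240 − 50)/(240 + 50) = 0.655
VSWR = (1 + 0.655)/(1 − 0.655)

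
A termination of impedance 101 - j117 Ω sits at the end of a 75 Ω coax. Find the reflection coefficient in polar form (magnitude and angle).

Γ = (Z_L − Z_0)/(Z_L + Z_0) = (26 − j117)/(176 − j117)
|Γ| = 120/211 = 0.567

Γ ≈ 0.567 ∠ -43.9°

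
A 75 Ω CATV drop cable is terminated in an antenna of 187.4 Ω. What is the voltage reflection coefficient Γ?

Γ = 0.428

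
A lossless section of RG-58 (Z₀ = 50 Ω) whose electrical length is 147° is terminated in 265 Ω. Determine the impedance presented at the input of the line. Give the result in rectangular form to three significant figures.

tan(βl) = tan(147°) = -0.649
Z_in = Z_0·(Z_L + jZ_0·tanβl)/(Z_0 + jZ_L·tanβl)
     = 50·(265 − j32.5)/(50 − j172)

Z_in ≈ 29.3 + j68.5 Ω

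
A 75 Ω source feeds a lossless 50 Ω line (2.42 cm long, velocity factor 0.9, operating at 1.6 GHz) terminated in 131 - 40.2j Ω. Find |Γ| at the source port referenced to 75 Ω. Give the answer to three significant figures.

λ = v/f = 0.9·c / 1.6 GHz = 0.169 m
βl = 2π·l/λ = 2π × 0.143 = 51.6°
tan(βl) = 1.26
Z_in = Z_0·(Z_L + jZ_0·tanβl)/(Z_0 + jZ_L·tanβl) = 22.6 − j25.8 Ω
Γ_s = (Z_in − Z_s)/(Z_in + Z_s) = (-52.4 − j25.8)/(97.6 − j25.8), |Γ_s| = 0.578

|Γ| ≈ 0.578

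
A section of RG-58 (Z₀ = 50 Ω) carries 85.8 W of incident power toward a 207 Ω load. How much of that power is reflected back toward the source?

Γ = (207 − 50)/(207 + 50) = 0.611
|Γ|² = 0.373
P_refl = |Γ|²·P_inc = 32 W, P_del = (1 − |Γ|²)·P_inc = 53.8 W

P_reflected ≈ 32 W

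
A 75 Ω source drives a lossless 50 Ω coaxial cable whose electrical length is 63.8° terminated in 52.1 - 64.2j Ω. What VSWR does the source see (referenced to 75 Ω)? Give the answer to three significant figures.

VSWR ≈ 4.92

tan(βl) = 2.03
Z_in = Z_0·(Z_L + jZ_0·tanβl)/(Z_0 + jZ_L·tanβl) = 15.3 + j1.41 Ω
Γ_s = (Z_in − Z_s)/(Z_in + Z_s) = (-59.7 + j1.41)/(90.3 + j1.41), |Γ_s| = 0.662
VSWR = (1 + |Γ_s|)/(1 − |Γ_s|)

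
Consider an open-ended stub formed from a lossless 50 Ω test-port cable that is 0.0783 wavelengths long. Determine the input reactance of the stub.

X_in ≈ -93.3 Ω (capacitive)

βl = 2π × 0.0783 = 28.2°
tan(βl) = 0.536
For an open-ended stub, Z_in = −jZ_0·cot(βl) = −jZ_0/tan(βl)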